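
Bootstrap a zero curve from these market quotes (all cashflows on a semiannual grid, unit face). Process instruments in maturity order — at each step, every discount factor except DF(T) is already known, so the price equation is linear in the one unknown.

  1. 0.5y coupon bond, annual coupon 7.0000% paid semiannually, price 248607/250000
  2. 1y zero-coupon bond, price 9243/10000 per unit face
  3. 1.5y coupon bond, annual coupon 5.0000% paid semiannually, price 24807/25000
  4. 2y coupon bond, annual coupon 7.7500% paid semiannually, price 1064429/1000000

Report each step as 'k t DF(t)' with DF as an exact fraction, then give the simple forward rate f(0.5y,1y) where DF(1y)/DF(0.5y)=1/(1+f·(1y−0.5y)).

1 1/2 1201/1250
2 1 9243/10000
3 3/2 9221/10000
4 2 23/25
f(0.5y,1y) = ((1201/1250)/(9243/10000) − 1)/(1/2) = 730/9243 ≈ 7.8979%

step 1 [0.5y] bond c/2=7/200: DF=(248607/250000 − 7/200·(0))/(1+7/200) = 1201/1250 ≈ 0.960800
step 2 [1y] zero: DF = P = 9243/10000 ≈ 0.924300
step 3 [1.5y] bond c/2=1/40: DF=(24807/25000 − 1/40·(0.960800+0.924300))/(1+1/40) = 9221/10000 ≈ 0.922100
step 4 [2y] bond c/2=31/800: DF=(1064429/1000000 − 31/800·(0.960800+0.924300+0.922100))/(1+31/800) = 23/25 ≈ 0.920000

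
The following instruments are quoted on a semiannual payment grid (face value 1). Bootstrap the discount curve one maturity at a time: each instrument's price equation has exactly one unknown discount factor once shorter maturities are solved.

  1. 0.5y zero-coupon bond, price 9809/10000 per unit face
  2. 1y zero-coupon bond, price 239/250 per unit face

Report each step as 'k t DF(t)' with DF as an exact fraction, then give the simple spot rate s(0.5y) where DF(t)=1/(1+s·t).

1 1/2 9809/10000
2 1 239/250
s(0.5y) = (1/(9809/10000) − 1)/(1/2) = 382/9809 ≈ 3.8944%

step 1 [0.5y] zero: DF = P = 9809/10000 ≈ 0.980900
step 2 [1y] zero: DF = P = 239/250 ≈ 0.956000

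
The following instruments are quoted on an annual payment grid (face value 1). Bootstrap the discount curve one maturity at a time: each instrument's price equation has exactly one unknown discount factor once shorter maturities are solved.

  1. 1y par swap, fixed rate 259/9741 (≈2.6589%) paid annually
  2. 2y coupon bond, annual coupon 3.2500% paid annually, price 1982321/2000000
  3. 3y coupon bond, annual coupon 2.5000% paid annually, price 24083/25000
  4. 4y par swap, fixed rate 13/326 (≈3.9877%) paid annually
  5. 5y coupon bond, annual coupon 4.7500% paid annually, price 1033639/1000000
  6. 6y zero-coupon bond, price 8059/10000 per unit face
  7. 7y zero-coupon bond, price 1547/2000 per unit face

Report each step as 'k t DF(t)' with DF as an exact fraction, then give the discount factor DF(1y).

step 1 [1y] swap r/1=259/9741: DF=(1 − 259/9741·(0))/(1+259/9741) = 9741/10000 ≈ 0.974100
step 2 [2y] bond c/1=13/400: DF=(1982321/2000000 − 13/400·(0.974100))/(1+13/400) = 9293/10000 ≈ 0.929300
step 3 [3y] bond c/1=1/40: DF=(24083/25000 − 1/40·(0.974100+0.929300))/(1+1/40) = 4467/5000 ≈ 0.893400
step 4 [4y] swap r/1=13/326: DF=(1 − 13/326·(0.974100+0.929300+0.893400))/(1+13/326) = 534/625 ≈ 0.854400
step 5 [5y] bond c/1=19/400: DF=(1033639/1000000 − 19/400·(0.974100+0.929300+0.893400+0.854400))/(1+19/400) = 2053/2500 ≈ 0.821200
step 6 [6y] zero: DF = P = 8059/10000 ≈ 0.805900
step 7 [7y] zero: DF = P = 1547/2000 ≈ 0.773500

1 1 9741/10000
2 2 9293/10000
3 3 4467/5000
4 4 534/625
5 5 2053/2500
6 6 8059/10000
7 7 1547/2000
DF(1y) = 9741/10000 ≈ 0.974100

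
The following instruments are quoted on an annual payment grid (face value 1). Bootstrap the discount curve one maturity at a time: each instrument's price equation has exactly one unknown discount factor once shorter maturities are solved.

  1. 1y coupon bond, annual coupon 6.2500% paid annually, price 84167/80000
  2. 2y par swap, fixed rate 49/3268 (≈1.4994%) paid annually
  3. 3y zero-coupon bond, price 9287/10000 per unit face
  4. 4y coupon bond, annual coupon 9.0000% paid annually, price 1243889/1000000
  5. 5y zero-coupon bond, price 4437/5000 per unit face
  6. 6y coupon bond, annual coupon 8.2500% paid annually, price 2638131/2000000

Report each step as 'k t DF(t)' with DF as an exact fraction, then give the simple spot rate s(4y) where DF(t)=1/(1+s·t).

step 1 [1y] bond c/1=1/16: DF=(84167/80000 − 1/16·(0))/(1+1/16) = 4951/5000 ≈ 0.990200
step 2 [2y] swap r/1=49/3268: DF=(1 − 49/3268·(0.990200))/(1+49/3268) = 4853/5000 ≈ 0.970600
step 3 [3y] zero: DF = P = 9287/10000 ≈ 0.928700
step 4 [4y] bond c/1=9/100: DF=(1243889/1000000 − 9/100·(0.990200+0.970600+0.928700))/(1+9/100) = 4513/5000 ≈ 0.902600
step 5 [5y] zero: DF = P = 4437/5000 ≈ 0.887400
step 6 [6y] bond c/1=33/400: DF=(2638131/2000000 − 33/400·(0.990200+0.970600+0.928700+0.902600+0.887400))/(1+33/400) = 8619/10000 ≈ 0.861900

1 1 4951/5000
2 2 4853/5000
3 3 9287/10000
4 4 4513/5000
5 5 4437/5000
6 6 8619/10000
s(4y) = (1/(4513/5000) − 1)/(4) = 487/18052 ≈ 2.6978%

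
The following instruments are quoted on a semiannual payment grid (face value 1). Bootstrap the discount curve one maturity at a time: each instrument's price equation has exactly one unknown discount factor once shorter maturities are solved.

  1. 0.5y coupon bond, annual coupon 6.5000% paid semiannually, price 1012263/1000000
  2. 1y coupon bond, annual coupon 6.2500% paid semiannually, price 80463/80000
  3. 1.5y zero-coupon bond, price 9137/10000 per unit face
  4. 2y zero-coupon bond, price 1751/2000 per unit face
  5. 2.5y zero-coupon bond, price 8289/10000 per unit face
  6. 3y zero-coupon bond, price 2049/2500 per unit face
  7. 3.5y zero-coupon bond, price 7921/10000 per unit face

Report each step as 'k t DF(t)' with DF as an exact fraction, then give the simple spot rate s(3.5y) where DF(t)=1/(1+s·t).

step 1 [0.5y] bond c/2=13/400: DF=(1012263/1000000 − 13/400·(0))/(1+13/400) = 2451/2500 ≈ 0.980400
step 2 [1y] bond c/2=1/32: DF=(80463/80000 − 1/32·(0.980400))/(1+1/32) = 591/625 ≈ 0.945600
step 3 [1.5y] zero: DF = P = 9137/10000 ≈ 0.913700
step 4 [2y] zero: DF = P = 1751/2000 ≈ 0.875500
step 5 [2.5y] zero: DF = P = 8289/10000 ≈ 0.828900
step 6 [3y] zero: DF = P = 2049/2500 ≈ 0.819600
step 7 [3.5y] zero: DF = P = 7921/10000 ≈ 0.792100

1 1/2 2451/2500
2 1 591/625
3 3/2 9137/10000
4 2 1751/2000
5 5/2 8289/10000
6 3 2049/2500
7 7/2 7921/10000
s(3.5y) = (1/(7921/10000) − 1)/(7/2) = 594/7921 ≈ 7.4991%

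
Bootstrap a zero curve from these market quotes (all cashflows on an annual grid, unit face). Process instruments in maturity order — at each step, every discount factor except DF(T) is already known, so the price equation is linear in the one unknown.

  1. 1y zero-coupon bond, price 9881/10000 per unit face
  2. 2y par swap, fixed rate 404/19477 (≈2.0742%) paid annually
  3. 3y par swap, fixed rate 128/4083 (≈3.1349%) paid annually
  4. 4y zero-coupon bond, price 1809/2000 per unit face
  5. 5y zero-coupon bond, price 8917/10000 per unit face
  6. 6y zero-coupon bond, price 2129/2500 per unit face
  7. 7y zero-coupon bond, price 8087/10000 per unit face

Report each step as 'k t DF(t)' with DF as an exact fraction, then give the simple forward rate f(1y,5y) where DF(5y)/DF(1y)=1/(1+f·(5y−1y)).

1 1 9881/10000
2 2 2399/2500
3 3 569/625
4 4 1809/2000
5 5 8917/10000
6 6 2129/2500
7 7 8087/10000
f(1y,5y) = ((9881/10000)/(8917/10000) − 1)/(4) = 1/37 ≈ 2.7027%

step 1 [1y] zero: DF = P = 9881/10000 ≈ 0.988100
step 2 [2y] swap r/1=404/19477: DF=(1 − 404/19477·(0.988100))/(1+404/19477) = 2399/2500 ≈ 0.959600
step 3 [3y] swap r/1=128/4083: DF=(1 − 128/4083·(0.988100+0.959600))/(1+128/4083) = 569/625 ≈ 0.910400
step 4 [4y] zero: DF = P = 1809/2000 ≈ 0.904500
step 5 [5y] zero: DF = P = 8917/10000 ≈ 0.891700
step 6 [6y] zero: DF = P = 2129/2500 ≈ 0.851600
step 7 [7y] zero: DF = P = 8087/10000 ≈ 0.808700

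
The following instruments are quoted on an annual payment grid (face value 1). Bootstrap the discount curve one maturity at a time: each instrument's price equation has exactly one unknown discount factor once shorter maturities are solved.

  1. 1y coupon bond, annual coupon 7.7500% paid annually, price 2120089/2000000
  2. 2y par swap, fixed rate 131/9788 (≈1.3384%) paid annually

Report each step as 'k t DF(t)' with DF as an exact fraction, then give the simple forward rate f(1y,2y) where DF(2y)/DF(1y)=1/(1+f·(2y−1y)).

1 1 4919/5000
2 2 4869/5000
f(1y,2y) = ((4919/5000)/(4869/5000) − 1)/(1) = 50/4869 ≈ 1.0269%

step 1 [1y] bond c/1=31/400: DF=(2120089/2000000 − 31/400·(0))/(1+31/400) = 4919/5000 ≈ 0.983800
step 2 [2y] swap r/1=131/9788: DF=(1 − 131/9788·(0.983800))/(1+131/9788) = 4869/5000 ≈ 0.973800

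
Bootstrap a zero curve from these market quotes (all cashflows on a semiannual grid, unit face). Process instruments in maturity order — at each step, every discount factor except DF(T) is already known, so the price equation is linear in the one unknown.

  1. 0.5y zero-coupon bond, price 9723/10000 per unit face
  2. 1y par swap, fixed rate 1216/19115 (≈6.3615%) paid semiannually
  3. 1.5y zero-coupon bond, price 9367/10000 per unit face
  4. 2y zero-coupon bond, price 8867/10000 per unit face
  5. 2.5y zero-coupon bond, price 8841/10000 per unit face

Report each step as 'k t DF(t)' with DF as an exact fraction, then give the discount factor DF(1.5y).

step 1 [0.5y] zero: DF = P = 9723/10000 ≈ 0.972300
step 2 [1y] swap r/2=608/19115: DF=(1 − 608/19115·(0.972300))/(1+608/19115) = 587/625 ≈ 0.939200
step 3 [1.5y] zero: DF = P = 9367/10000 ≈ 0.936700
step 4 [2y] zero: DF = P = 8867/10000 ≈ 0.886700
step 5 [2.5y] zero: DF = P = 8841/10000 ≈ 0.884100

1 1/2 9723/10000
2 1 587/625
3 3/2 9367/10000
4 2 8867/10000
5 5/2 8841/10000
DF(1.5y) = 9367/10000 ≈ 0.936700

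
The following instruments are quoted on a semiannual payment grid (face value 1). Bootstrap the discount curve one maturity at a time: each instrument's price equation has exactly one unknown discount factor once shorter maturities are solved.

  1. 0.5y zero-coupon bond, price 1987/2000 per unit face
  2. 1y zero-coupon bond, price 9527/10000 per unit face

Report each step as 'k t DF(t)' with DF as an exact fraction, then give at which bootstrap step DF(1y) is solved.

1 1/2 1987/2000
2 1 9527/10000
DF(1y) is solved at step 2

step 1 [0.5y] zero: DF = P = 1987/2000 ≈ 0.993500
step 2 [1y] zero: DF = P = 9527/10000 ≈ 0.952700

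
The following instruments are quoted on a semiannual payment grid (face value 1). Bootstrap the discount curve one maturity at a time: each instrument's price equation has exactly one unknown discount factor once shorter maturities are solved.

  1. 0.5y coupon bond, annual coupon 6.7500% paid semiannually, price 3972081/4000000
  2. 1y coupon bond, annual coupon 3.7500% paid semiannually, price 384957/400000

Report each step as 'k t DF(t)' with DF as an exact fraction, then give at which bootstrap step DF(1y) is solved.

1 1/2 4803/5000
2 1 927/1000
DF(1y) is solved at step 2

step 1 [0.5y] bond c/2=27/800: DF=(3972081/4000000 − 27/800·(0))/(1+27/800) = 4803/5000 ≈ 0.960600
step 2 [1y] bond c/2=3/160: DF=(384957/400000 − 3/160·(0.960600))/(1+3/160) = 927/1000 ≈ 0.927000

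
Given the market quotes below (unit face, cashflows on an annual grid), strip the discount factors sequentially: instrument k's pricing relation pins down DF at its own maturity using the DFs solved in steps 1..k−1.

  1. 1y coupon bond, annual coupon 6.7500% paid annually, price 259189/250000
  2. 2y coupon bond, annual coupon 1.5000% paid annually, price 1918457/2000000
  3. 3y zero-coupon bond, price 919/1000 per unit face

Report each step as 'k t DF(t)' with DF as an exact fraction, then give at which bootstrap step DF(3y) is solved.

1 1 607/625
2 2 9307/10000
3 3 919/1000
DF(3y) is solved at step 3

step 1 [1y] bond c/1=27/400: DF=(259189/250000 − 27/400·(0))/(1+27/400) = 607/625 ≈ 0.971200
step 2 [2y] bond c/1=3/200: DF=(1918457/2000000 − 3/200·(0.971200))/(1+3/200) = 9307/10000 ≈ 0.930700
step 3 [3y] zero: DF = P = 919/1000 ≈ 0.919000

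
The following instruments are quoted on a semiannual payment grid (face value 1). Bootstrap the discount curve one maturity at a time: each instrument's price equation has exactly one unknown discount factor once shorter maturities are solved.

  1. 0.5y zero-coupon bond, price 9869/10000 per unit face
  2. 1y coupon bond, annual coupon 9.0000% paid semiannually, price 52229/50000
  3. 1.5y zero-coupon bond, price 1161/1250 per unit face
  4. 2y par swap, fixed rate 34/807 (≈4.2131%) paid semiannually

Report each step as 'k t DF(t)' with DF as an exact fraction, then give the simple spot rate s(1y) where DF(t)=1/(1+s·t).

step 1 [0.5y] zero: DF = P = 9869/10000 ≈ 0.986900
step 2 [1y] bond c/2=9/200: DF=(52229/50000 − 9/200·(0.986900))/(1+9/200) = 9571/10000 ≈ 0.957100
step 3 [1.5y] zero: DF = P = 1161/1250 ≈ 0.928800
step 4 [2y] swap r/2=17/807: DF=(1 − 17/807·(0.986900+0.957100+0.928800))/(1+17/807) = 9201/10000 ≈ 0.920100

1 1/2 9869/10000
2 1 9571/10000
3 3/2 1161/1250
4 2 9201/10000
s(1y) = (1/(9571/10000) − 1)/(1) = 429/9571 ≈ 4.4823%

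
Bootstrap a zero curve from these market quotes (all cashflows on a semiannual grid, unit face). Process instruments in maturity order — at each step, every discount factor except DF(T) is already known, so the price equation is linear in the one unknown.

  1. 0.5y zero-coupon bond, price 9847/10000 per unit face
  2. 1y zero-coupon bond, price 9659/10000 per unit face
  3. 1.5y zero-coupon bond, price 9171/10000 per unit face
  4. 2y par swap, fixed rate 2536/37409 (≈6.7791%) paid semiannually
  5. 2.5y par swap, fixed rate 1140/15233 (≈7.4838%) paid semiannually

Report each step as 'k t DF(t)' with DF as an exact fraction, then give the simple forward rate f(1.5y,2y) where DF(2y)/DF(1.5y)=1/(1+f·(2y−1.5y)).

1 1/2 9847/10000
2 1 9659/10000
3 3/2 9171/10000
4 2 2183/2500
5 5/2 829/1000
f(1.5y,2y) = ((9171/10000)/(2183/2500) − 1)/(1/2) = 439/4366 ≈ 10.0550%

step 1 [0.5y] zero: DF = P = 9847/10000 ≈ 0.984700
step 2 [1y] zero: DF = P = 9659/10000 ≈ 0.965900
step 3 [1.5y] zero: DF = P = 9171/10000 ≈ 0.917100
step 4 [2y] swap r/2=1268/37409: DF=(1 − 1268/37409·(0.984700+0.965900+0.917100))/(1+1268/37409) = 2183/2500 ≈ 0.873200
step 5 [2.5y] swap r/2=570/15233: DF=(1 − 570/15233·(0.984700+0.965900+0.917100+0.873200))/(1+570/15233) = 829/1000 ≈ 0.829000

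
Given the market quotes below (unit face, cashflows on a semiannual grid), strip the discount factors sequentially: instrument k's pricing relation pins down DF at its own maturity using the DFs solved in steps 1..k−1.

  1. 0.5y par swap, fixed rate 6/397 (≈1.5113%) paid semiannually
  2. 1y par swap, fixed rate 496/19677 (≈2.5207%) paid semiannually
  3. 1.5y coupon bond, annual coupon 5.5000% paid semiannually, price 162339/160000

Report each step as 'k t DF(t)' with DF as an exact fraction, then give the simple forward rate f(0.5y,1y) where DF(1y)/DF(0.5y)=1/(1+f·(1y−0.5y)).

step 1 [0.5y] swap r/2=3/397: DF=(1 − 3/397·(0))/(1+3/397) = 397/400 ≈ 0.992500
step 2 [1y] swap r/2=248/19677: DF=(1 − 248/19677·(0.992500))/(1+248/19677) = 1219/1250 ≈ 0.975200
step 3 [1.5y] bond c/2=11/400: DF=(162339/160000 − 11/400·(0.992500+0.975200))/(1+11/400) = 2337/2500 ≈ 0.934800

1 1/2 397/400
2 1 1219/1250
3 3/2 2337/2500
f(0.5y,1y) = ((397/400)/(1219/1250) − 1)/(1/2) = 173/4876 ≈ 3.5480%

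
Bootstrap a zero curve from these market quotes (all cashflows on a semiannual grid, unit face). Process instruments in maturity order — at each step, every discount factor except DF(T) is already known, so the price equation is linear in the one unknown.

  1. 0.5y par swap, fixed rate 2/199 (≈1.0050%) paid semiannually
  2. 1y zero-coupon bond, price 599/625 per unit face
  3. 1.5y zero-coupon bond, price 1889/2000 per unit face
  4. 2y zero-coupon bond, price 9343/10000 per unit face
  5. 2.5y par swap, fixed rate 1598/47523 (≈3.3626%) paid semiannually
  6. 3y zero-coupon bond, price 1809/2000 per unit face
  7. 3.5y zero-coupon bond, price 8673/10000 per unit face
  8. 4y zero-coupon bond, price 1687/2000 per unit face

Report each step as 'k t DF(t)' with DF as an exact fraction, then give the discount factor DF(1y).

1 1/2 199/200
2 1 599/625
3 3/2 1889/2000
4 2 9343/10000
5 5/2 9201/10000
6 3 1809/2000
7 7/2 8673/10000
8 4 1687/2000
DF(1y) = 599/625 ≈ 0.958400

step 1 [0.5y] swap r/2=1/199: DF=(1 − 1/199·(0))/(1+1/199) = 199/200 ≈ 0.995000
step 2 [1y] zero: DF = P = 599/625 ≈ 0.958400
step 3 [1.5y] zero: DF = P = 1889/2000 ≈ 0.944500
step 4 [2y] zero: DF = P = 9343/10000 ≈ 0.934300
step 5 [2.5y] swap r/2=799/47523: DF=(1 − 799/47523·(0.995000+0.958400+0.944500+0.934300))/(1+799/47523) = 9201/10000 ≈ 0.920100
step 6 [3y] zero: DF = P = 1809/2000 ≈ 0.904500
step 7 [3.5y] zero: DF = P = 8673/10000 ≈ 0.867300
step 8 [4y] zero: DF = P = 1687/2000 ≈ 0.843500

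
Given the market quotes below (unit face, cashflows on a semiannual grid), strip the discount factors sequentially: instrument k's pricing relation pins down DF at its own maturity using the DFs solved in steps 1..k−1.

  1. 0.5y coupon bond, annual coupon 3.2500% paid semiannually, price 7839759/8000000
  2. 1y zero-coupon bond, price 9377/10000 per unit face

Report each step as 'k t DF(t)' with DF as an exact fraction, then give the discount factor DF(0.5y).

1 1/2 9643/10000
2 1 9377/10000
DF(0.5y) = 9643/10000 ≈ 0.964300

step 1 [0.5y] bond c/2=13/800: DF=(7839759/8000000 − 13/800·(0))/(1+13/800) = 9643/10000 ≈ 0.964300
step 2 [1y] zero: DF = P = 9377/10000 ≈ 0.937700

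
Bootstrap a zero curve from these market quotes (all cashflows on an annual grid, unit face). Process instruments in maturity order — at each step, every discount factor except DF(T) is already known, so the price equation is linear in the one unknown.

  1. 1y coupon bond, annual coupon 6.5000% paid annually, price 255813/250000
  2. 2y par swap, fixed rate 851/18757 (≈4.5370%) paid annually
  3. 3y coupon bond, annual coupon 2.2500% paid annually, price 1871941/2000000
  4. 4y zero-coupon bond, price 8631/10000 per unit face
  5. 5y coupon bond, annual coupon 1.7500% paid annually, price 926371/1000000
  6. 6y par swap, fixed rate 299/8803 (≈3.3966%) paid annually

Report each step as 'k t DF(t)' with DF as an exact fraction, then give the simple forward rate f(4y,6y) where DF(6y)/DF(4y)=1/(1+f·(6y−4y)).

1 1 1201/1250
2 2 9149/10000
3 3 8741/10000
4 4 8631/10000
5 5 8483/10000
6 6 4103/5000
f(4y,6y) = ((8631/10000)/(4103/5000) − 1)/(2) = 425/16412 ≈ 2.5896%

step 1 [1y] bond c/1=13/200: DF=(255813/250000 − 13/200·(0))/(1+13/200) = 1201/1250 ≈ 0.960800
step 2 [2y] swap r/1=851/18757: DF=(1 − 851/18757·(0.960800))/(1+851/18757) = 9149/10000 ≈ 0.914900
step 3 [3y] bond c/1=9/400: DF=(1871941/2000000 − 9/400·(0.960800+0.914900))/(1+9/400) = 8741/10000 ≈ 0.874100
step 4 [4y] zero: DF = P = 8631/10000 ≈ 0.863100
step 5 [5y] bond c/1=7/400: DF=(926371/1000000 − 7/400·(0.960800+0.914900+0.874100+0.863100))/(1+7/400) = 8483/10000 ≈ 0.848300
step 6 [6y] swap r/1=299/8803: DF=(1 − 299/8803·(0.960800+0.914900+0.874100+0.863100+0.848300))/(1+299/8803) = 4103/5000 ≈ 0.820600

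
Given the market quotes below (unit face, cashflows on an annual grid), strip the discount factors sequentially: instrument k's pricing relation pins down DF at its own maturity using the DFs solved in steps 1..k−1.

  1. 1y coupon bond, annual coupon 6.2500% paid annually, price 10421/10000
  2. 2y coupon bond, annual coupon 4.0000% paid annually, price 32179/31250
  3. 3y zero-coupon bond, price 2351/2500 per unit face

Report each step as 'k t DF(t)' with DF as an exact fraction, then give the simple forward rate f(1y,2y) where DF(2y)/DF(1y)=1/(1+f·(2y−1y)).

step 1 [1y] bond c/1=1/16: DF=(10421/10000 − 1/16·(0))/(1+1/16) = 613/625 ≈ 0.980800
step 2 [2y] bond c/1=1/25: DF=(32179/31250 − 1/25·(0.980800))/(1+1/25) = 2381/2500 ≈ 0.952400
step 3 [3y] zero: DF = P = 2351/2500 ≈ 0.940400

1 1 613/625
2 2 2381/2500
3 3 2351/2500
f(1y,2y) = ((613/625)/(2381/2500) − 1)/(1) = 71/2381 ≈ 2.9819%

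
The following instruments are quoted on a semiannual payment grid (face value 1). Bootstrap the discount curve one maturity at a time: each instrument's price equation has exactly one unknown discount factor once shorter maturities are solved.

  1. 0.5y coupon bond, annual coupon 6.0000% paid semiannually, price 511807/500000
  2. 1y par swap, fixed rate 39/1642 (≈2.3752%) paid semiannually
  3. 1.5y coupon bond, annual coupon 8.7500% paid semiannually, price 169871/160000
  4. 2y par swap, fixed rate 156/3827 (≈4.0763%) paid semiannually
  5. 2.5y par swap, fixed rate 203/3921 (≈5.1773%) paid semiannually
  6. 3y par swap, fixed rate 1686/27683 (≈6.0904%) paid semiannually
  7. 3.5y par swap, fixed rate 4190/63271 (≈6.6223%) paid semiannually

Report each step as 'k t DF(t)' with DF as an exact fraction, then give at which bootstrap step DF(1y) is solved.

1 1/2 4969/5000
2 1 4883/5000
3 3/2 4673/5000
4 2 461/500
5 5/2 4391/5000
6 3 4157/5000
7 7/2 1581/2000
DF(1y) is solved at step 2

step 1 [0.5y] bond c/2=3/100: DF=(511807/500000 − 3/100·(0))/(1+3/100) = 4969/5000 ≈ 0.993800
step 2 [1y] swap r/2=39/3284: DF=(1 − 39/3284·(0.993800))/(1+39/3284) = 4883/5000 ≈ 0.976600
step 3 [1.5y] bond c/2=7/160: DF=(169871/160000 − 7/160·(0.993800+0.976600))/(1+7/160) = 4673/5000 ≈ 0.934600
step 4 [2y] swap r/2=78/3827: DF=(1 − 78/3827·(0.993800+0.976600+0.934600))/(1+78/3827) = 461/500 ≈ 0.922000
step 5 [2.5y] swap r/2=203/7842: DF=(1 − 203/7842·(0.993800+0.976600+0.934600+0.922000))/(1+203/7842) = 4391/5000 ≈ 0.878200
step 6 [3y] swap r/2=843/27683: DF=(1 − 843/27683·(0.993800+0.976600+0.934600+0.922000+0.878200))/(1+843/27683) = 4157/5000 ≈ 0.831400
step 7 [3.5y] swap r/2=2095/63271: DF=(1 − 2095/63271·(0.993800+0.976600+0.934600+0.922000+0.878200+0.831400))/(1+2095/63271) = 1581/2000 ≈ 0.790500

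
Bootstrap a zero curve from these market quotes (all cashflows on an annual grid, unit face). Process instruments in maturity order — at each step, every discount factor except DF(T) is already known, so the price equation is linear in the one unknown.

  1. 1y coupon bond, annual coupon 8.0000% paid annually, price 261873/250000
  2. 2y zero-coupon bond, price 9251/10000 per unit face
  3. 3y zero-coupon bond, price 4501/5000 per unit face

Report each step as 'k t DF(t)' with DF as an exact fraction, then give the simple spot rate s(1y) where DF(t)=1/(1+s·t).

1 1 9699/10000
2 2 9251/10000
3 3 4501/5000
s(1y) = (1/(9699/10000) − 1)/(1) = 301/9699 ≈ 3.1034%

step 1 [1y] bond c/1=2/25: DF=(261873/250000 − 2/25·(0))/(1+2/25) = 9699/10000 ≈ 0.969900
step 2 [2y] zero: DF = P = 9251/10000 ≈ 0.925100
step 3 [3y] zero: DF = P = 4501/5000 ≈ 0.900200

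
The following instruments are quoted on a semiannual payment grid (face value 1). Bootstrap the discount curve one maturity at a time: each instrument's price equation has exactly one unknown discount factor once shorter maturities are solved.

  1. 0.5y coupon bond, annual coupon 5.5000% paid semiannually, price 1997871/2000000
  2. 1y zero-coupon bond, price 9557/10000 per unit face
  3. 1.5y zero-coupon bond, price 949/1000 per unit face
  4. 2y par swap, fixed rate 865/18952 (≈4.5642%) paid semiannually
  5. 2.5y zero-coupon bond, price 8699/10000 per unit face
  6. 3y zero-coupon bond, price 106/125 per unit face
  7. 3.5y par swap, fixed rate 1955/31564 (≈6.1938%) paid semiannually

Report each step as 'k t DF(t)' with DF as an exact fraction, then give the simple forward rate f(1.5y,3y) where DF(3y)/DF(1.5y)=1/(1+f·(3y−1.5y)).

1 1/2 4861/5000
2 1 9557/10000
3 3/2 949/1000
4 2 1827/2000
5 5/2 8699/10000
6 3 106/125
7 7/2 1609/2000
f(1.5y,3y) = ((949/1000)/(106/125) − 1)/(3/2) = 101/1272 ≈ 7.9403%

step 1 [0.5y] bond c/2=11/400: DF=(1997871/2000000 − 11/400·(0))/(1+11/400) = 4861/5000 ≈ 0.972200
step 2 [1y] zero: DF = P = 9557/10000 ≈ 0.955700
step 3 [1.5y] zero: DF = P = 949/1000 ≈ 0.949000
step 4 [2y] swap r/2=865/37904: DF=(1 − 865/37904·(0.972200+0.955700+0.949000))/(1+865/37904) = 1827/2000 ≈ 0.913500
step 5 [2.5y] zero: DF = P = 8699/10000 ≈ 0.869900
step 6 [3y] zero: DF = P = 106/125 ≈ 0.848000
step 7 [3.5y] swap r/2=1955/63128: DF=(1 − 1955/63128·(0.972200+0.955700+0.949000+0.913500+0.869900+0.848000))/(1+1955/63128) = 1609/2000 ≈ 0.804500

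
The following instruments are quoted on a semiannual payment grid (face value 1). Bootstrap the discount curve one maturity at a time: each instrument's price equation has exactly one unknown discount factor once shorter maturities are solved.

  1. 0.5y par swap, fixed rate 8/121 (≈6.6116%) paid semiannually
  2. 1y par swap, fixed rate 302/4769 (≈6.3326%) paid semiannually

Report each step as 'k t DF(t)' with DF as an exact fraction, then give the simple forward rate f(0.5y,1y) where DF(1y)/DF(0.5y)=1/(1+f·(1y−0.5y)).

1 1/2 121/125
2 1 2349/2500
f(0.5y,1y) = ((121/125)/(2349/2500) − 1)/(1/2) = 142/2349 ≈ 6.0451%

step 1 [0.5y] swap r/2=4/121: DF=(1 − 4/121·(0))/(1+4/121) = 121/125 ≈ 0.968000
step 2 [1y] swap r/2=151/4769: DF=(1 − 151/4769·(0.968000))/(1+151/4769) = 2349/2500 ≈ 0.939600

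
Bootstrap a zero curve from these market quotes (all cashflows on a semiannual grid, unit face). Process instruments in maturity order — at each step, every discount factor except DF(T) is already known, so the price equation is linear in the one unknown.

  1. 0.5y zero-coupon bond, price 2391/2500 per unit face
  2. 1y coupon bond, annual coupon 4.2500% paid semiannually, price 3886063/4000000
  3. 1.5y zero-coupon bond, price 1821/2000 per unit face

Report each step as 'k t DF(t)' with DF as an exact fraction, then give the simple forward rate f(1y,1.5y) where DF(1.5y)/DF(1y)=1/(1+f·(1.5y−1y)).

1 1/2 2391/2500
2 1 4657/5000
3 3/2 1821/2000
f(1y,1.5y) = ((4657/5000)/(1821/2000) − 1)/(1/2) = 418/9105 ≈ 4.5909%

step 1 [0.5y] zero: DF = P = 2391/2500 ≈ 0.956400
step 2 [1y] bond c/2=17/800: DF=(3886063/4000000 − 17/800·(0.956400))/(1+17/800) = 4657/5000 ≈ 0.931400
step 3 [1.5y] zero: DF = P = 1821/2000 ≈ 0.910500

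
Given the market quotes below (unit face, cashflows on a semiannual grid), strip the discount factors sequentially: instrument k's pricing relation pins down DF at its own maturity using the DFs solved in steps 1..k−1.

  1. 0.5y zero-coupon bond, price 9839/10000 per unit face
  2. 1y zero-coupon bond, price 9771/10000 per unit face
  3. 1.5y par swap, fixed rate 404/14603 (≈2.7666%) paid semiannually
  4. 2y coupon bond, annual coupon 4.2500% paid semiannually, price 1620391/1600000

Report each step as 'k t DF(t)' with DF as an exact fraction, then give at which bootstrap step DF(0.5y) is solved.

step 1 [0.5y] zero: DF = P = 9839/10000 ≈ 0.983900
step 2 [1y] zero: DF = P = 9771/10000 ≈ 0.977100
step 3 [1.5y] swap r/2=202/14603: DF=(1 − 202/14603·(0.983900+0.977100))/(1+202/14603) = 2399/2500 ≈ 0.959600
step 4 [2y] bond c/2=17/800: DF=(1620391/1600000 − 17/800·(0.983900+0.977100+0.959600))/(1+17/800) = 9309/10000 ≈ 0.930900

1 1/2 9839/10000
2 1 9771/10000
3 3/2 2399/2500
4 2 9309/10000
DF(0.5y) is solved at step 1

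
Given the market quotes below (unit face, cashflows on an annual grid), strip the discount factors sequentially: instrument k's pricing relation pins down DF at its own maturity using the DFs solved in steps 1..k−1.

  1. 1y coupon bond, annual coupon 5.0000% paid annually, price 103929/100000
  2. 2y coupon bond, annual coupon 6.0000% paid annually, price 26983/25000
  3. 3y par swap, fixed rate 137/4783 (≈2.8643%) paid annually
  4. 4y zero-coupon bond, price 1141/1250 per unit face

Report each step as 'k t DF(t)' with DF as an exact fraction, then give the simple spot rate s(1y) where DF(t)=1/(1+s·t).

1 1 4949/5000
2 2 4811/5000
3 3 4589/5000
4 4 1141/1250
s(1y) = (1/(4949/5000) − 1)/(1) = 51/4949 ≈ 1.0305%

step 1 [1y] bond c/1=1/20: DF=(103929/100000 − 1/20·(0))/(1+1/20) = 4949/5000 ≈ 0.989800
step 2 [2y] bond c/1=3/50: DF=(26983/25000 − 3/50·(0.989800))/(1+3/50) = 4811/5000 ≈ 0.962200
step 3 [3y] swap r/1=137/4783: DF=(1 − 137/4783·(0.989800+0.962200))/(1+137/4783) = 4589/5000 ≈ 0.917800
step 4 [4y] zero: DF = P = 1141/1250 ≈ 0.912800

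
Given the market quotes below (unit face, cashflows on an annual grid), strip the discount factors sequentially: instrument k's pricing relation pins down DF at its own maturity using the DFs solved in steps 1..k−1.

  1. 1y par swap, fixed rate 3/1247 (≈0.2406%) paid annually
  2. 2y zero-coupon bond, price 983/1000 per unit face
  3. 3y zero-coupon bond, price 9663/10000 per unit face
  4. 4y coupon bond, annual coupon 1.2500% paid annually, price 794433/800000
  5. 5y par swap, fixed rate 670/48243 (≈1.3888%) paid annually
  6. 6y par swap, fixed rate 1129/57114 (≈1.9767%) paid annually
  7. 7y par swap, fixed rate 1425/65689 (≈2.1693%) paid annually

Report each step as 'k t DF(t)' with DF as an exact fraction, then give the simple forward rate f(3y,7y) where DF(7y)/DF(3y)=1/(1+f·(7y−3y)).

step 1 [1y] swap r/1=3/1247: DF=(1 − 3/1247·(0))/(1+3/1247) = 1247/1250 ≈ 0.997600
step 2 [2y] zero: DF = P = 983/1000 ≈ 0.983000
step 3 [3y] zero: DF = P = 9663/10000 ≈ 0.966300
step 4 [4y] bond c/1=1/80: DF=(794433/800000 − 1/80·(0.997600+0.983000+0.966300))/(1+1/80) = 2361/2500 ≈ 0.944400
step 5 [5y] swap r/1=670/48243: DF=(1 − 670/48243·(0.997600+0.983000+0.966300+0.944400))/(1+670/48243) = 933/1000 ≈ 0.933000
step 6 [6y] swap r/1=1129/57114: DF=(1 − 1129/57114·(0.997600+0.983000+0.966300+0.944400+0.933000))/(1+1129/57114) = 8871/10000 ≈ 0.887100
step 7 [7y] swap r/1=1425/65689: DF=(1 − 1425/65689·(0.997600+0.983000+0.966300+0.944400+0.933000+0.887100))/(1+1425/65689) = 343/400 ≈ 0.857500

1 1 1247/1250
2 2 983/1000
3 3 9663/10000
4 4 2361/2500
5 5 933/1000
6 6 8871/10000
7 7 343/400
f(3y,7y) = ((9663/10000)/(343/400) − 1)/(4) = 272/8575 ≈ 3.1720%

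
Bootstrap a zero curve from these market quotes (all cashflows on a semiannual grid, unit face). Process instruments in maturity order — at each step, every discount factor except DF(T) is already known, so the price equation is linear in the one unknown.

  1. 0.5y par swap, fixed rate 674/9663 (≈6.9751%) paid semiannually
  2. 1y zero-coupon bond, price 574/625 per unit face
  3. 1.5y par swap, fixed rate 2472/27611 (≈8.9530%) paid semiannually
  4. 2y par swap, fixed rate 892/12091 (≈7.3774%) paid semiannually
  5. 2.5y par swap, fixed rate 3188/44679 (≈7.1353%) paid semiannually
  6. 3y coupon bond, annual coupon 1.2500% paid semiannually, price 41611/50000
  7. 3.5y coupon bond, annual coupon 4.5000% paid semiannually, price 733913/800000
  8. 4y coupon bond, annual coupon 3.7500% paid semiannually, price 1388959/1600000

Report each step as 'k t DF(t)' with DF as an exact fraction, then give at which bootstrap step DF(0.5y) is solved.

1 1/2 9663/10000
2 1 574/625
3 3/2 2191/2500
4 2 4331/5000
5 5/2 4203/5000
6 3 7993/10000
7 7/2 7813/10000
8 4 463/625
DF(0.5y) is solved at step 1

step 1 [0.5y] swap r/2=337/9663: DF=(1 − 337/9663·(0))/(1+337/9663) = 9663/10000 ≈ 0.966300
step 2 [1y] zero: DF = P = 574/625 ≈ 0.918400
step 3 [1.5y] swap r/2=1236/27611: DF=(1 − 1236/27611·(0.966300+0.918400))/(1+1236/27611) = 2191/2500 ≈ 0.876400
step 4 [2y] swap r/2=446/12091: DF=(1 − 446/12091·(0.966300+0.918400+0.876400))/(1+446/12091) = 4331/5000 ≈ 0.866200
step 5 [2.5y] swap r/2=1594/44679: DF=(1 − 1594/44679·(0.966300+0.918400+0.876400+0.866200))/(1+1594/44679) = 4203/5000 ≈ 0.840600
step 6 [3y] bond c/2=1/160: DF=(41611/50000 − 1/160·(0.966300+0.918400+0.876400+0.866200+0.840600))/(1+1/160) = 7993/10000 ≈ 0.799300
step 7 [3.5y] bond c/2=9/400: DF=(733913/800000 − 9/400·(0.966300+0.918400+0.876400+0.866200+0.840600+0.799300))/(1+9/400) = 7813/10000 ≈ 0.781300
step 8 [4y] bond c/2=3/160: DF=(1388959/1600000 − 3/160·(0.966300+0.918400+0.876400+0.866200+0.840600+0.799300+0.781300))/(1+3/160) = 463/625 ≈ 0.740800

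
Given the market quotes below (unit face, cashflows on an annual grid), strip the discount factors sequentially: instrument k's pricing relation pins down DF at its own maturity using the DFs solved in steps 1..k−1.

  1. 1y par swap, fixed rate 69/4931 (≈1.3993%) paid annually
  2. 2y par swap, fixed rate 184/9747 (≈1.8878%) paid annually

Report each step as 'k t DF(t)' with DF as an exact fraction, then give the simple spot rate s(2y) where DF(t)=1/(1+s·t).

step 1 [1y] swap r/1=69/4931: DF=(1 − 69/4931·(0))/(1+69/4931) = 4931/5000 ≈ 0.986200
step 2 [2y] swap r/1=184/9747: DF=(1 − 184/9747·(0.986200))/(1+184/9747) = 602/625 ≈ 0.963200

1 1 4931/5000
2 2 602/625
s(2y) = (1/(602/625) − 1)/(2) = 23/1204 ≈ 1.9103%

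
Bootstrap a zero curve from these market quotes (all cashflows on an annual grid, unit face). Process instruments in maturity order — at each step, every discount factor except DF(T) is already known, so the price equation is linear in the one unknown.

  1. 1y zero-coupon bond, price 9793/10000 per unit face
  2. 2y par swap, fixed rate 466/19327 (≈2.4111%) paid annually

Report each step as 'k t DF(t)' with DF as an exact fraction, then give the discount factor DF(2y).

step 1 [1y] zero: DF = P = 9793/10000 ≈ 0.979300
step 2 [2y] swap r/1=466/19327: DF=(1 − 466/19327·(0.979300))/(1+466/19327) = 4767/5000 ≈ 0.953400

1 1 9793/10000
2 2 4767/5000
DF(2y) = 4767/5000 ≈ 0.953400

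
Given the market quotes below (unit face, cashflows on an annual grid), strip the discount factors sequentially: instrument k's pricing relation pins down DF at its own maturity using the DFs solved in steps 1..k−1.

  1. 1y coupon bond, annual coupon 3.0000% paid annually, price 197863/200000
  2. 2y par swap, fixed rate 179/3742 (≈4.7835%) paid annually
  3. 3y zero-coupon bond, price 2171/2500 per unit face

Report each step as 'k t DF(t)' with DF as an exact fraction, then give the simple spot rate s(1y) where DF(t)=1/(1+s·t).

step 1 [1y] bond c/1=3/100: DF=(197863/200000 − 3/100·(0))/(1+3/100) = 1921/2000 ≈ 0.960500
step 2 [2y] swap r/1=179/3742: DF=(1 − 179/3742·(0.960500))/(1+179/3742) = 1821/2000 ≈ 0.910500
step 3 [3y] zero: DF = P = 2171/2500 ≈ 0.868400

1 1 1921/2000
2 2 1821/2000
3 3 2171/2500
s(1y) = (1/(1921/2000) − 1)/(1) = 79/1921 ≈ 4.1124%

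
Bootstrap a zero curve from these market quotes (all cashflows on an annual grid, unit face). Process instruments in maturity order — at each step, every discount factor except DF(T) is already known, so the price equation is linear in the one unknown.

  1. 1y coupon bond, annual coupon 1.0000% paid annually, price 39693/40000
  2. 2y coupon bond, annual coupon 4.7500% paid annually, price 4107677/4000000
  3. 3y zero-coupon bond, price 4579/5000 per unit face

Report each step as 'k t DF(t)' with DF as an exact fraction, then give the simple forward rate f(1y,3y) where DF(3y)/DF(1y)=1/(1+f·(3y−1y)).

1 1 393/400
2 2 4679/5000
3 3 4579/5000
f(1y,3y) = ((393/400)/(4579/5000) − 1)/(2) = 667/18316 ≈ 3.6416%

step 1 [1y] bond c/1=1/100: DF=(39693/40000 − 1/100·(0))/(1+1/100) = 393/400 ≈ 0.982500
step 2 [2y] bond c/1=19/400: DF=(4107677/4000000 − 19/400·(0.982500))/(1+19/400) = 4679/5000 ≈ 0.935800
step 3 [3y] zero: DF = P = 4579/5000 ≈ 0.915800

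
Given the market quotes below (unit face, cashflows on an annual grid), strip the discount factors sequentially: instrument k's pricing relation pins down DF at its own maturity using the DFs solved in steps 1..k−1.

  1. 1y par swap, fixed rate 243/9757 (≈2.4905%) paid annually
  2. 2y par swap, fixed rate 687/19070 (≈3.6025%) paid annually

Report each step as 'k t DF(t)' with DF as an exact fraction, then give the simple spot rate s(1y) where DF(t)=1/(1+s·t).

1 1 9757/10000
2 2 9313/10000
s(1y) = (1/(9757/10000) − 1)/(1) = 243/9757 ≈ 2.4905%

step 1 [1y] swap r/1=243/9757: DF=(1 − 243/9757·(0))/(1+243/9757) = 9757/10000 ≈ 0.975700
step 2 [2y] swap r/1=687/19070: DF=(1 − 687/19070·(0.975700))/(1+687/19070) = 9313/10000 ≈ 0.931300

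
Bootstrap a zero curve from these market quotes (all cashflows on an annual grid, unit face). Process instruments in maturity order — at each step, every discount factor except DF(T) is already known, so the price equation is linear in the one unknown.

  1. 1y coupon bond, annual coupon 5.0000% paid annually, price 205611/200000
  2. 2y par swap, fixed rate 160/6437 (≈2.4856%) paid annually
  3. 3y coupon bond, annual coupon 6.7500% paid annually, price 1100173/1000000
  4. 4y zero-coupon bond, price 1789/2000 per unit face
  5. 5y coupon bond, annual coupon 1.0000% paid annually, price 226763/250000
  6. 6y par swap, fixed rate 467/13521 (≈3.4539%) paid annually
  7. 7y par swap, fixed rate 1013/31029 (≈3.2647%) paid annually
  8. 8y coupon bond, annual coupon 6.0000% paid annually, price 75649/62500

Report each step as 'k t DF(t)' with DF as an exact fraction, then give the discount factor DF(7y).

1 1 9791/10000
2 2 119/125
3 3 1817/2000
4 4 1789/2000
5 5 8611/10000
6 6 2033/2500
7 7 3987/5000
8 8 3953/5000
DF(7y) = 3987/5000 ≈ 0.797400

step 1 [1y] bond c/1=1/20: DF=(205611/200000 − 1/20·(0))/(1+1/20) = 9791/10000 ≈ 0.979100
step 2 [2y] swap r/1=160/6437: DF=(1 − 160/6437·(0.979100))/(1+160/6437) = 119/125 ≈ 0.952000
step 3 [3y] bond c/1=27/400: DF=(1100173/1000000 − 27/400·(0.979100+0.952000))/(1+27/400) = 1817/2000 ≈ 0.908500
step 4 [4y] zero: DF = P = 1789/2000 ≈ 0.894500
step 5 [5y] bond c/1=1/100: DF=(226763/250000 − 1/100·(0.979100+0.952000+0.908500+0.894500))/(1+1/100) = 8611/10000 ≈ 0.861100
step 6 [6y] swap r/1=467/13521: DF=(1 − 467/13521·(0.979100+0.952000+0.908500+0.894500+0.861100))/(1+467/13521) = 2033/2500 ≈ 0.813200
step 7 [7y] swap r/1=1013/31029: DF=(1 − 1013/31029·(0.979100+0.952000+0.908500+0.894500+0.861100+0.813200))/(1+1013/31029) = 3987/5000 ≈ 0.797400
step 8 [8y] bond c/1=3/50: DF=(75649/62500 − 3/50·(0.979100+0.952000+0.908500+0.894500+0.861100+0.813200+0.797400))/(1+3/50) = 3953/5000 ≈ 0.790600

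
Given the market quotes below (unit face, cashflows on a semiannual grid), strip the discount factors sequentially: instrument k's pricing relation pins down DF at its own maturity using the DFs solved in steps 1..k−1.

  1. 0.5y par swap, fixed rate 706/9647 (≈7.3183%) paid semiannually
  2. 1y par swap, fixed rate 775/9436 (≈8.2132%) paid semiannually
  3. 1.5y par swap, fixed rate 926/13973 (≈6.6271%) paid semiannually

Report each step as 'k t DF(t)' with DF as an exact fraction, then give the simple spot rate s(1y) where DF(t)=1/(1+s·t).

step 1 [0.5y] swap r/2=353/9647: DF=(1 − 353/9647·(0))/(1+353/9647) = 9647/10000 ≈ 0.964700
step 2 [1y] swap r/2=775/18872: DF=(1 − 775/18872·(0.964700))/(1+775/18872) = 369/400 ≈ 0.922500
step 3 [1.5y] swap r/2=463/13973: DF=(1 − 463/13973·(0.964700+0.922500))/(1+463/13973) = 4537/5000 ≈ 0.907400

1 1/2 9647/10000
2 1 369/400
3 3/2 4537/5000
s(1y) = (1/(369/400) − 1)/(1) = 31/369 ≈ 8.4011%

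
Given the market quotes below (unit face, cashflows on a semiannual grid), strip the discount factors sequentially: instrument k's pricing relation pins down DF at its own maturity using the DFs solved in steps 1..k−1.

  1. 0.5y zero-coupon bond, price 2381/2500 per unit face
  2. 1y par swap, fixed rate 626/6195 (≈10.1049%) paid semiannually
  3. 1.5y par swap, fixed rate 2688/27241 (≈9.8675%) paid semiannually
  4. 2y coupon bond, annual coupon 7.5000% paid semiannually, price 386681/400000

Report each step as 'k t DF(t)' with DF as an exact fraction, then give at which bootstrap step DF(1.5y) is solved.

1 1/2 2381/2500
2 1 9061/10000
3 3/2 541/625
4 2 8333/10000
DF(1.5y) is solved at step 3

step 1 [0.5y] zero: DF = P = 2381/2500 ≈ 0.952400
step 2 [1y] swap r/2=313/6195: DF=(1 − 313/6195·(0.952400))/(1+313/6195) = 9061/10000 ≈ 0.906100
step 3 [1.5y] swap r/2=1344/27241: DF=(1 − 1344/27241·(0.952400+0.906100))/(1+1344/27241) = 541/625 ≈ 0.865600
step 4 [2y] bond c/2=3/80: DF=(386681/400000 − 3/80·(0.952400+0.906100+0.865600))/(1+3/80) = 8333/10000 ≈ 0.833300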